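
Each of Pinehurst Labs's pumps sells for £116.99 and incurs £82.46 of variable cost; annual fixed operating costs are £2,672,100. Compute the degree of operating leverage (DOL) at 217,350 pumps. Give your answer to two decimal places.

1.55

Contribution at this volume is 217,350 × £34.53 = £7,505,095.50.
Operating income = contribution − fixed costs = £7,505,095.50 − £2,672,100 = £4,832,995.50.
DOL = contribution ÷ EBIT = £7,505,095.50 ÷ £4,832,995.50 = 1.5529.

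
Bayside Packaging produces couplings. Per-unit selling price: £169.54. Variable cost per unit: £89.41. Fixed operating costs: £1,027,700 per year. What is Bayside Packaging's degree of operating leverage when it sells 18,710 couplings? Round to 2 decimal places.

3.18

Contribution at this volume is 18,710 × £80.13 = £1,499,232.30.
Operating income = contribution − fixed costs = £1,499,232.30 − £1,027,700 = £471,532.30.
Degree of operating leverage = £1,499,232.30 / £471,532.30 = 3.1795.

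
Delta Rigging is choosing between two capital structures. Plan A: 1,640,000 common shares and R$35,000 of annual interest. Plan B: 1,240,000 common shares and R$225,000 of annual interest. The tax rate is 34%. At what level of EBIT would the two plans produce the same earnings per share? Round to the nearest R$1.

At indifference, (EBIT − 35,000)(1 − t)/1,640,000 = (EBIT − 225,000)(1 − t)/1,240,000.
Cancelling (1 − t) and cross-multiplying: 1,240,000·(EBIT − 35,000) = 1,640,000·(EBIT − 225,000).
EBIT × (1,640,000 − 1,240,000) = 225,000 × 1,640,000 − 35,000 × 1,240,000 = 325,600,000,000, so EBIT = 325,600,000,000 ÷ 400,000 = 814,000.00.

R$814,000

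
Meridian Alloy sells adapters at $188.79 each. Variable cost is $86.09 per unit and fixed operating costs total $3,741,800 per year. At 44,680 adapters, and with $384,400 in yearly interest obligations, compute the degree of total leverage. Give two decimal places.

Total contribution margin = 44,680 × $102.70 = $4,588,636.00.
EBIT = $4,588,636.00 − $3,741,800 = $846,836.00. Interest = $384,400.00, so EBIT − I = $462,436.00.
Degree of total leverage = total CM / (EBIT − interest) = $4,588,636.00 / $462,436.00 = 9.9227.

9.92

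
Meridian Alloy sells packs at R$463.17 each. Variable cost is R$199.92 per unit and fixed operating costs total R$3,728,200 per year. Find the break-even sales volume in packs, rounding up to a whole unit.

14,163 packs

Unit CM = price − variable cost = R$463.17 − R$199.92 = R$263.25.
Break-even Q = R$3,728,200 / R$263.25 = 14,162.20 → 14,163 packs.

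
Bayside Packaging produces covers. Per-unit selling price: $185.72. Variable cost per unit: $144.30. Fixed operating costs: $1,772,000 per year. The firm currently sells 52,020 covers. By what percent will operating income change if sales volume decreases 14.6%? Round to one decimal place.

Total contribution margin = 52,020 × $41.42 = $2,154,668.40.
Operating income = contribution − fixed costs = $2,154,668.40 − $1,772,000 = $382,668.40.
Degree of operating leverage = $2,154,668.40 / $382,668.40 = 5.6306.
So EBIT moves 5.6306 × (-14.6%) = -82.2%.

-82.2%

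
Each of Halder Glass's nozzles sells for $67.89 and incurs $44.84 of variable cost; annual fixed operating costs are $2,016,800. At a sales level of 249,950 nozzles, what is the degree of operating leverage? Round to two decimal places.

Total contribution margin = 249,950 × $23.05 = $5,761,347.50.
EBIT = $5,761,347.50 − $2,016,800 = $3,744,547.50.
Degree of operating leverage = $5,761,347.50 / $3,744,547.50 = 1.5386.

1.54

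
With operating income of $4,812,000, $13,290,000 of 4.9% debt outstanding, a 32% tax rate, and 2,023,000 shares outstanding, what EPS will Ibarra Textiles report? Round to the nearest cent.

Interest = $651,210.00, so EBT = $4,812,000 − $651,210.00 = $4,160,790.00.
Net income = $4,160,790.00 × (1 − 0.32) = $2,829,337.20.
Per share: $2,829,337.20 / 2,023,000 shares = $1.40.

$1.40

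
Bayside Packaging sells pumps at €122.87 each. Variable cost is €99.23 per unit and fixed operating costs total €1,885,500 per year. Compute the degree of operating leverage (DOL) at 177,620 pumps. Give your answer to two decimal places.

1.82

Contribution at this volume is 177,620 × €23.64 = €4,198,936.80.
EBIT = €4,198,936.80 − €1,885,500 = €2,313,436.80.
So DOL = total CM / EBIT = €4,198,936.80 / €2,313,436.80 = 1.8150.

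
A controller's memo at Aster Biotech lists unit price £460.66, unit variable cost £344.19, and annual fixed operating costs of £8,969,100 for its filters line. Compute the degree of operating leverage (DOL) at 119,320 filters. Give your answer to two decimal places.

2.82

Total contribution margin = 119,320 × £116.47 = £13,897,200.40.
Operating income = contribution − fixed costs = £13,897,200.40 − £8,969,100 = £4,928,100.40.
Degree of operating leverage = £13,897,200.40 / £4,928,100.40 = 2.8200.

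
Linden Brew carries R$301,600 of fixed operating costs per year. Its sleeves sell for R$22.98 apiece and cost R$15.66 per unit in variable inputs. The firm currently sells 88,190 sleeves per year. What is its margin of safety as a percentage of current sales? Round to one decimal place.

53.3%

Contribution margin per unit = R$22.98 − R$15.66 = R$7.32. Break-even units = R$301,600 ÷ R$7.32 = 41,202.19; break-even revenue = 41,202.19 × R$22.98 = R$946,826.23.
Actual sales revenue = 88,190 × R$22.98 = R$2,026,606.20.
Margin of safety = (R$2,026,606.20 − R$946,826.23) ÷ R$2,026,606.20 = 53.3%.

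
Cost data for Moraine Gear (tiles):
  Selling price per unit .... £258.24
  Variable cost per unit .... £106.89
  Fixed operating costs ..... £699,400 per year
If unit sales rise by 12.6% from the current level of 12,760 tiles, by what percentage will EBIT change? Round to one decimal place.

+19.8%

Contribution at this volume is 12,760 × £151.35 = £1,931,226.00.
Subtracting fixed costs: EBIT = £1,931,226.00 − £699,400 = £1,231,826.00.
DOL = contribution ÷ EBIT = £1,931,226.00 ÷ £1,231,826.00 = 1.5678.
So EBIT moves 1.5678 × (+12.6%) = +19.8%.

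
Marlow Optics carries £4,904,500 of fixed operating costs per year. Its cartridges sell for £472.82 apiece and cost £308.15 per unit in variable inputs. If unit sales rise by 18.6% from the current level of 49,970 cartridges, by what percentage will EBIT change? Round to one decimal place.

+46.0%

Contribution at this volume is 49,970 × £164.67 = £8,228,559.90.
Subtracting fixed costs: EBIT = £8,228,559.90 − £4,904,500 = £3,324,059.90.
Degree of operating leverage = £8,228,559.90 / £3,324,059.90 = 2.4755.
%ΔEBIT = DOL × %ΔSales = 2.4755 × +18.6% = +46.0%.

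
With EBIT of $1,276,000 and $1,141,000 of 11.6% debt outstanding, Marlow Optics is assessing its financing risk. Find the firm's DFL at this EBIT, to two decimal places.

1.12

Annual interest charges come to $132,356.00.
Degree of financial leverage = EBIT / (EBIT − interest) = $1,276,000 / $1,143,644.00 = 1.1157.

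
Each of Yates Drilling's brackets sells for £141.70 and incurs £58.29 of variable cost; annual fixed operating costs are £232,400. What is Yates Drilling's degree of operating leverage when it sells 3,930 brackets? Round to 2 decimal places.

Contribution at this volume is 3,930 × £83.41 = £327,801.30.
Operating income = contribution − fixed costs = £327,801.30 − £232,400 = £95,401.30.
DOL = contribution ÷ EBIT = £327,801.30 ÷ £95,401.30 = 3.4360.

3.44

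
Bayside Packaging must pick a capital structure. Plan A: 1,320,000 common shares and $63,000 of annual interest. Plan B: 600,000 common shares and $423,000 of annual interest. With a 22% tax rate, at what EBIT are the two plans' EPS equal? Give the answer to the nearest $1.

At indifference, (EBIT − 63,000)(1 − t)/1,320,000 = (EBIT − 423,000)(1 − t)/600,000.
The (1 − t) factor cancels: (EBIT − 63,000) × 600,000 = (EBIT − 423,000) × 1,320,000.
EBIT × (1,320,000 − 600,000) = 423,000 × 1,320,000 − 63,000 × 600,000 = 520,560,000,000, so EBIT = 520,560,000,000 ÷ 720,000 = 723,000.00.

$723,000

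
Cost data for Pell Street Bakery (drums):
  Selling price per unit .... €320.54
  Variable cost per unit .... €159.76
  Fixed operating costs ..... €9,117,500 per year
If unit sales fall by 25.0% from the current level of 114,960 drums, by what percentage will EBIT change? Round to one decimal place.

Total contribution margin = 114,960 × €160.78 = €18,483,268.80.
Operating income = contribution − fixed costs = €18,483,268.80 − €9,117,500 = €9,365,768.80.
So DOL = total CM / EBIT = €18,483,268.80 / €9,365,768.80 = 1.9735.
%ΔEBIT = DOL × %ΔSales = 1.9735 × -25.0% = -49.3%.

-49.3%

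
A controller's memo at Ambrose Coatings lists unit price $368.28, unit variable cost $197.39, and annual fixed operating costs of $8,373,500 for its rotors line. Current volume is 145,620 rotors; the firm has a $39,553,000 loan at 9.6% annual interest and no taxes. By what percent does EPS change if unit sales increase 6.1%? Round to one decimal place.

+11.9%

At 145,620 units, contribution = 145,620 × $170.89 = $24,885,001.80.
Subtracting fixed costs: EBIT = $24,885,001.80 − $8,373,500 = $16,511,501.80.
Interest = $3,797,088.00, so EBIT − I = $12,714,413.80.
Degree of combined leverage = contribution ÷ (EBIT − I) = $24,885,001.80 ÷ $12,714,413.80 = 1.9572.
%ΔEPS = DCL × %ΔSales = 1.9572 × +6.1% = +11.9%.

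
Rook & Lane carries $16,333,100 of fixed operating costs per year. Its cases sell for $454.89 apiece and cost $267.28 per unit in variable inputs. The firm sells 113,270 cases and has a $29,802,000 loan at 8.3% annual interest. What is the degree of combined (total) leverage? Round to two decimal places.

Total contribution margin = 113,270 × $187.61 = $21,250,584.70.
EBIT = $21,250,584.70 − $16,333,100 = $4,917,484.70. Interest = $2,473,566.00.
DOL = $21,250,584.70 ÷ $4,917,484.70 = 4.3214; DFL = $4,917,484.70 ÷ $2,443,918.70 = 2.0121.
Combined leverage = 4.3214 × 2.0121 = 8.6951.

8.70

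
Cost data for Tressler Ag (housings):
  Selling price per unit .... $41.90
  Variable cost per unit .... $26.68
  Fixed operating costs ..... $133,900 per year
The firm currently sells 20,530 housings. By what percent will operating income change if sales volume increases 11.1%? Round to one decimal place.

+19.4%

At 20,530 units, contribution = 20,530 × $15.22 = $312,466.60.
EBIT = $312,466.60 − $133,900 = $178,566.60.
DOL = contribution ÷ EBIT = $312,466.60 ÷ $178,566.60 = 1.7499.
Operating income changes by 1.7499 × +11.1% = +19.4%.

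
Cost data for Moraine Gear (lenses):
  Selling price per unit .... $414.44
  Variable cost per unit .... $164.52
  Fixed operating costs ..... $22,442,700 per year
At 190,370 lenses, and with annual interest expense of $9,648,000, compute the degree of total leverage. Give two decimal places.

3.07

Contribution at this volume is 190,370 × $249.92 = $47,577,270.40.
Subtracting fixed costs: EBIT = $47,577,270.40 − $22,442,700 = $25,134,570.40. Interest = $9,648,000.00, so EBIT − I = $15,486,570.40.
DCL = contribution ÷ (EBIT − I) = $47,577,270.40 ÷ $15,486,570.40 = 3.0722.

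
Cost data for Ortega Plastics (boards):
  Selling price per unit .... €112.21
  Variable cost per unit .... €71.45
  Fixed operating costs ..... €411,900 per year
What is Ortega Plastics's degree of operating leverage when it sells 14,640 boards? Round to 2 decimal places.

3.23

At 14,640 units, contribution = 14,640 × €40.76 = €596,726.40.
Operating income = contribution − fixed costs = €596,726.40 − €411,900 = €184,826.40.
DOL = contribution ÷ EBIT = €596,726.40 ÷ €184,826.40 = 3.2286.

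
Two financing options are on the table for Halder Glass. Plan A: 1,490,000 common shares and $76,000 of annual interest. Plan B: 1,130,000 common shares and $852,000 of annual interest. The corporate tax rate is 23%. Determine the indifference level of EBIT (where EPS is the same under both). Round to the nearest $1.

Set EPS_A = EPS_B: (EBIT − $76,000)(1 − 0.23) ÷ 1,490,000 = (EBIT − $852,000)(1 − 0.23) ÷ 1,130,000.
Cancelling (1 − t) and cross-multiplying: 1,130,000·(EBIT − 76,000) = 1,490,000·(EBIT − 852,000).
EBIT × (1,490,000 − 1,130,000) = 852,000 × 1,490,000 − 76,000 × 1,130,000 = 1,183,600,000,000, so EBIT = 1,183,600,000,000 ÷ 360,000 = 3,287,777.78.

$3,287,778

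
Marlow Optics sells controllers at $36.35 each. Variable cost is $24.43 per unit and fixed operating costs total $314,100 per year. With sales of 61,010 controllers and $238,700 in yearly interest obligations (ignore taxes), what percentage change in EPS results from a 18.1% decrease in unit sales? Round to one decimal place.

Total contribution margin = 61,010 × $11.92 = $727,239.20.
Subtracting fixed costs: EBIT = $727,239.20 − $314,100 = $413,139.20.
Interest = $238,700.00, so EBIT − I = $174,439.20.
Degree of combined leverage = contribution ÷ (EBIT − I) = $727,239.20 ÷ $174,439.20 = 4.1690.
%ΔEPS = DCL × %ΔSales = 4.1690 × -18.1% = -75.5%.

-75.5%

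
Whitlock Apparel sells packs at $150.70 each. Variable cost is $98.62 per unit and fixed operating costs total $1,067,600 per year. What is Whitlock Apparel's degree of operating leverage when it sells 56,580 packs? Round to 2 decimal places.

1.57

Contribution at this volume is 56,580 × $52.08 = $2,946,686.40.
Subtracting fixed costs: EBIT = $2,946,686.40 − $1,067,600 = $1,879,086.40.
Degree of operating leverage = $2,946,686.40 / $1,879,086.40 = 1.5681.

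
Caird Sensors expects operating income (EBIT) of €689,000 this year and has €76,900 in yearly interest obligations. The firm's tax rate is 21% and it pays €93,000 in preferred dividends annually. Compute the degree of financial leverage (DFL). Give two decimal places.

1.39

Annual interest charges come to €76,900.00.
Preferred dividends grossed up pre-tax: €93,000 / (1 − 0.21) = €117,721.52.
DFL = EBIT ÷ [EBIT − I − D_p/(1−t)] = €689,000 ÷ [€689,000 − €76,900.00 − €117,721.52] = €689,000 ÷ €494,378.48 = 1.3937.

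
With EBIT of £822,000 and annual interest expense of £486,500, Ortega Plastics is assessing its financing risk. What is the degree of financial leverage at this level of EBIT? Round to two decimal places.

2.45

Annual interest charges come to £486,500.00.
DFL = EBIT ÷ (EBIT − I) = £822,000 ÷ (£822,000 − £486,500.00) = £822,000 ÷ £335,500.00 = 2.4501.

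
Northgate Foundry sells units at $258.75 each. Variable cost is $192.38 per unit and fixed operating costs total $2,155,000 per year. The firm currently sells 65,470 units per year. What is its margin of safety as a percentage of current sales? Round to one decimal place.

50.4%

Contribution margin per unit = $258.75 − $192.38 = $66.37. Break-even units = $2,155,000 ÷ $66.37 = 32,469.49; break-even revenue = 32,469.49 × $258.75 = $8,401,480.34.
Current sales = 65,470 × $258.75 = $16,940,362.50.
Margin of safety = ($16,940,362.50 − $8,401,480.34) ÷ $16,940,362.50 = 50.4%.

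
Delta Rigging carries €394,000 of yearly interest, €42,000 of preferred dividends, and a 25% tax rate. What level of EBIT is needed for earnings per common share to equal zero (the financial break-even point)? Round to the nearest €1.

Preferred dividends are paid after tax, so their pre-tax equivalent is €42,000 ÷ (1 − 0.25) = €56,000.00.
EPS = 0 when EBIT covers interest plus the pre-tax preferred burden: €394,000 + €56,000.00 = €450,000.00.

€450,000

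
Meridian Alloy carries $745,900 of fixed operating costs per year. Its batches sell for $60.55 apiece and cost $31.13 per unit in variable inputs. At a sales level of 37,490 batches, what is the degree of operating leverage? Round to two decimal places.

At 37,490 units, contribution = 37,490 × $29.42 = $1,102,955.80.
Operating income = contribution − fixed costs = $1,102,955.80 − $745,900 = $357,055.80.
So DOL = total CM / EBIT = $1,102,955.80 / $357,055.80 = 3.0890.

3.09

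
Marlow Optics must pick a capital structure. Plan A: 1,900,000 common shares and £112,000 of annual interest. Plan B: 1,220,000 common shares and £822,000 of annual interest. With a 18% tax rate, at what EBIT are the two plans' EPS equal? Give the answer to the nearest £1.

At indifference, (EBIT − 112,000)(1 − t)/1,900,000 = (EBIT − 822,000)(1 − t)/1,220,000.
Cancelling (1 − t) and cross-multiplying: 1,220,000·(EBIT − 112,000) = 1,900,000·(EBIT − 822,000).
Solving, EBIT = (822,000·1,900,000 − 112,000·1,220,000) / (1,900,000 − 1,220,000) = 1,425,160,000,000 / 680,000 = 2,095,823.53.

£2,095,824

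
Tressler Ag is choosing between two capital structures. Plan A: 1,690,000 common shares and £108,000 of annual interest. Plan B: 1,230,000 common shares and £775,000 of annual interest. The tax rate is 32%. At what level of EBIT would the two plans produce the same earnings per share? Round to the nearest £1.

At indifference, (EBIT − 108,000)(1 − t)/1,690,000 = (EBIT − 775,000)(1 − t)/1,230,000.
The (1 − t) factor cancels: (EBIT − 108,000) × 1,230,000 = (EBIT − 775,000) × 1,690,000.
Solving, EBIT = (775,000·1,690,000 − 108,000·1,230,000) / (1,690,000 − 1,230,000) = 1,176,910,000,000 / 460,000 = 2,558,500.00.

£2,558,500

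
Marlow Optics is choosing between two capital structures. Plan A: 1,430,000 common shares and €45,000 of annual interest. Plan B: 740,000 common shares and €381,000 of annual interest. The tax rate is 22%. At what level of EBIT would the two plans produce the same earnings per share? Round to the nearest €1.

At indifference, (EBIT − 45,000)(1 − t)/1,430,000 = (EBIT − 381,000)(1 − t)/740,000.
Cancelling (1 − t) and cross-multiplying: 740,000·(EBIT − 45,000) = 1,430,000·(EBIT − 381,000).
Solving, EBIT = (381,000·1,430,000 − 45,000·740,000) / (1,430,000 − 740,000) = 511,530,000,000 / 690,000 = 741,347.83.

€741,348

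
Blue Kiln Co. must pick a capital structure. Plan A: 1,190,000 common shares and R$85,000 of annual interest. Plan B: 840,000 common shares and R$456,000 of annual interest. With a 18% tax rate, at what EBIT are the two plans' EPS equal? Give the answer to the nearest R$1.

At indifference, (EBIT − 85,000)(1 − t)/1,190,000 = (EBIT − 456,000)(1 − t)/840,000.
The (1 − t) factor cancels: (EBIT − 85,000) × 840,000 = (EBIT − 456,000) × 1,190,000.
EBIT × (1,190,000 − 840,000) = 456,000 × 1,190,000 − 85,000 × 840,000 = 471,240,000,000, so EBIT = 471,240,000,000 ÷ 350,000 = 1,346,400.00.

R$1,346,400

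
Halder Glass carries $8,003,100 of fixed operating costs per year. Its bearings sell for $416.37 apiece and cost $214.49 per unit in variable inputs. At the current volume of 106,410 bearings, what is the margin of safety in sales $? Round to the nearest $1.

Contribution margin per unit = $416.37 − $214.49 = $201.88. Break-even units = $8,003,100 ÷ $201.88 = 39,642.86; break-even revenue = 39,642.86 × $416.37 = $16,506,096.43.
Current sales = 106,410 × $416.37 = $44,305,931.70.
Margin of safety = $44,305,931.70 − $16,506,096.43 = $27,799,835.

$27,799,835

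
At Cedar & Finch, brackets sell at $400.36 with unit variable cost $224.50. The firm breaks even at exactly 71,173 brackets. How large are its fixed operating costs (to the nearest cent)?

$12,516,483.78

Unit CM = price − variable cost = $400.36 − $224.50 = $175.86.
Since BE = FC / CM, FC = 71,173 × $175.86 = $12,516,483.78.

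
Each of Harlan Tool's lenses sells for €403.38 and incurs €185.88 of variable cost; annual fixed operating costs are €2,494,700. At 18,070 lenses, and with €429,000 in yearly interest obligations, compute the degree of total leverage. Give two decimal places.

Contribution at this volume is 18,070 × €217.50 = €3,930,225.00.
EBIT = €3,930,225.00 − €2,494,700 = €1,435,525.00. Interest = €429,000.00.
DOL = €3,930,225.00 ÷ €1,435,525.00 = 2.7378; DFL = €1,435,525.00 ÷ €1,006,525.00 = 1.4262.
DCL = DOL × DFL = 2.7378 × 1.4262 = 3.9047.

3.90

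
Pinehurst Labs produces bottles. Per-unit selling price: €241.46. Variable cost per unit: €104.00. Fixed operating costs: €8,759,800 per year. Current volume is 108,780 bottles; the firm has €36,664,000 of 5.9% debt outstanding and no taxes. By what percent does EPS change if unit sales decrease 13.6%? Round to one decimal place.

At 108,780 units, contribution = 108,780 × €137.46 = €14,952,898.80.
Operating income = contribution − fixed costs = €14,952,898.80 − €8,759,800 = €6,193,098.80.
After interest of €2,163,176.00, pre-tax earnings = €4,029,922.80.
Degree of combined leverage = contribution ÷ (EBIT − I) = €14,952,898.80 ÷ €4,029,922.80 = 3.7105.
EPS therefore changes by 3.7105 × (-13.6%) = -50.5%.

-50.5%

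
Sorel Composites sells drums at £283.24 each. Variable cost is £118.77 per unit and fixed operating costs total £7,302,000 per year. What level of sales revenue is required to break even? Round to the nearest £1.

£12,575,050

CM per unit = £283.24 − £118.77 = £164.47; CM ratio = £164.47 / £283.24 = 0.5807.
Break-even revenue = fixed costs × price ÷ CM = £7,302,000 × £283.24 ÷ £164.47 = £12,575,050.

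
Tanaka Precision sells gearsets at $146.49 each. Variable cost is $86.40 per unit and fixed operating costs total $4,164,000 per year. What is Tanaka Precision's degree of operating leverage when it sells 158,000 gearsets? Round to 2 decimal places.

1.78

At 158,000 units, contribution = 158,000 × $60.09 = $9,494,220.00.
EBIT = $9,494,220.00 − $4,164,000 = $5,330,220.00.
DOL = contribution ÷ EBIT = $9,494,220.00 ÷ $5,330,220.00 = 1.7812.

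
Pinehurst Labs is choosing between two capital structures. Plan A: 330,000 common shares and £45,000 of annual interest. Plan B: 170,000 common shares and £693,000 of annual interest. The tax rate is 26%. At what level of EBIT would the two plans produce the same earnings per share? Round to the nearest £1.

£1,381,500

Set EPS_A = EPS_B: (EBIT − £45,000)(1 − 0.26) ÷ 330,000 = (EBIT − £693,000)(1 − 0.26) ÷ 170,000.
Cancelling (1 − t) and cross-multiplying: 170,000·(EBIT − 45,000) = 330,000·(EBIT − 693,000).
Solving, EBIT = (693,000·330,000 − 45,000·170,000) / (330,000 − 170,000) = 221,040,000,000 / 160,000 = 1,381,500.00.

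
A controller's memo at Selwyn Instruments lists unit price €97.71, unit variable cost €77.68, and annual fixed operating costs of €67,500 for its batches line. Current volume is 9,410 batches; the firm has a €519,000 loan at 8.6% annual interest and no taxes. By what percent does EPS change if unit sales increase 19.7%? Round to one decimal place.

+48.6%

Total contribution margin = 9,410 × €20.03 = €188,482.30.
Operating income = contribution − fixed costs = €188,482.30 − €67,500 = €120,982.30.
Interest = €44,634.00, so EBIT − I = €76,348.30.
DCL = total CM / (EBIT − I) = €188,482.30 / €76,348.30 = 2.4687.
%ΔEPS = DCL × %ΔSales = 2.4687 × +19.7% = +48.6%.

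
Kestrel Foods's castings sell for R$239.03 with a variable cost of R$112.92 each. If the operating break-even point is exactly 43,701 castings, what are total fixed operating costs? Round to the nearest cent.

R$5,511,133.11

Contribution margin per unit = R$239.03 − R$112.92 = R$126.11.
Fixed costs = break-even units × CM = 43,701 × R$126.11 = R$5,511,133.11.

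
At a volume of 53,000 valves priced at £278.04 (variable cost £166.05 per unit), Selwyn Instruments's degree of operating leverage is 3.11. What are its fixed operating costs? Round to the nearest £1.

Contribution at this volume is 53,000 × £111.99 = £5,935,470.00.
DOL = contribution / EBIT, so EBIT = £5,935,470.00 / 3.11 = £1,908,511.25.
Fixed costs = CM − EBIT = £5,935,470.00 − £1,908,511.25 = £4,026,959.

£4,026,959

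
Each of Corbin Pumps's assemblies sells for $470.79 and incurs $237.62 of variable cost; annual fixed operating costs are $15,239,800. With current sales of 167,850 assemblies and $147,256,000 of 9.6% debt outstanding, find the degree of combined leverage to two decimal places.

4.01

At 167,850 units, contribution = 167,850 × $233.17 = $39,137,584.50.
Subtracting fixed costs: EBIT = $39,137,584.50 − $15,239,800 = $23,897,784.50. Interest = $14,136,576.00, so EBIT − I = $9,761,208.50.
DCL = contribution ÷ (EBIT − I) = $39,137,584.50 ÷ $9,761,208.50 = 4.0095.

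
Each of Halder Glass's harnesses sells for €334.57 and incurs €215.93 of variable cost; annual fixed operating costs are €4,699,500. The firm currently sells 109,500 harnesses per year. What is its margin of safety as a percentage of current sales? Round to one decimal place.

Contribution margin per unit = €334.57 − €215.93 = €118.64. Break-even units = €4,699,500 ÷ €118.64 = 39,611.43; break-even revenue = 39,611.43 × €334.57 = €13,252,795.98.
Current sales = 109,500 × €334.57 = €36,635,415.00.
Margin of safety = (€36,635,415.00 − €13,252,795.98) ÷ €36,635,415.00 = 63.8%.

63.8%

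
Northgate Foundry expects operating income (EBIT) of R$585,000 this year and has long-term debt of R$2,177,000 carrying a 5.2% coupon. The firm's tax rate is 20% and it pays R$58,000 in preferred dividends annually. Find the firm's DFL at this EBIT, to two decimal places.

1.47

Interest = R$113,204.00.
Preferred dividends grossed up pre-tax: R$58,000 / (1 − 0.20) = R$72,500.00.
DFL = EBIT ÷ [EBIT − I − D_p/(1−t)] = R$585,000 ÷ [R$585,000 − R$113,204.00 − R$72,500.00] = R$585,000 ÷ R$399,296.00 = 1.4651.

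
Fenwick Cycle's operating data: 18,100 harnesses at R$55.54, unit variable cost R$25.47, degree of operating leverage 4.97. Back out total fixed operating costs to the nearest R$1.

R$434,757

Contribution at this volume is 18,100 × R$30.07 = R$544,267.00.
Since DOL = CM ÷ EBIT, EBIT = R$544,267.00 ÷ 4.97 = R$109,510.46.
Fixed costs = CM − EBIT = R$544,267.00 − R$109,510.46 = R$434,757.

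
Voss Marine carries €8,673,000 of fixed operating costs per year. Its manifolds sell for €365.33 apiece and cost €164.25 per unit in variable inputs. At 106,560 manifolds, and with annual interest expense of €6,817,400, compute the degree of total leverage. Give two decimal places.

3.61

Contribution at this volume is 106,560 × €201.08 = €21,427,084.80.
EBIT = €21,427,084.80 − €8,673,000 = €12,754,084.80. Interest = €6,817,400.00.
DOL = €21,427,084.80 ÷ €12,754,084.80 = 1.6800; DFL = €12,754,084.80 ÷ €5,936,684.80 = 2.1484.
Combined leverage = 1.6800 × 2.1484 = 3.6093.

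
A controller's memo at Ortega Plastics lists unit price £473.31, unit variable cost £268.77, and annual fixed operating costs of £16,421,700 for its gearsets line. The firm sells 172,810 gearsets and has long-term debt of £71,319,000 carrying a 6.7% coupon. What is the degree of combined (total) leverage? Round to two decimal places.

2.50

At 172,810 units, contribution = 172,810 × £204.54 = £35,346,557.40.
Operating income = contribution − fixed costs = £35,346,557.40 − £16,421,700 = £18,924,857.40. Interest = £4,778,373.00.
DOL = £35,346,557.40 ÷ £18,924,857.40 = 1.8677; DFL = £18,924,857.40 ÷ £14,146,484.40 = 1.3378.
Combined leverage = 1.8677 × 1.3378 = 2.4986.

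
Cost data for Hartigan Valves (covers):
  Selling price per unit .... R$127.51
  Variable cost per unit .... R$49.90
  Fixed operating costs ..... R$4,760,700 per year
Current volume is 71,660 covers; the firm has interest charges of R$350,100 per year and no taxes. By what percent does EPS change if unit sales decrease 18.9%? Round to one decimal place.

-233.2%

Contribution at this volume is 71,660 × R$77.61 = R$5,561,532.60.
EBIT = R$5,561,532.60 − R$4,760,700 = R$800,832.60.
After interest of R$350,100.00, pre-tax earnings = R$450,732.60.
Degree of combined leverage = contribution ÷ (EBIT − I) = R$5,561,532.60 ÷ R$450,732.60 = 12.3389.
%ΔEPS = DCL × %ΔSales = 12.3389 × -18.9% = -233.2%.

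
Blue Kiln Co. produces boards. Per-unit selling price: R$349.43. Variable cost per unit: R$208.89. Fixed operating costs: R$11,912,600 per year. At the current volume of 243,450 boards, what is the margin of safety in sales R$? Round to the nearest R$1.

Contribution margin per unit = R$349.43 − R$208.89 = R$140.54. Break-even units = R$11,912,600 ÷ R$140.54 = 84,763.06; break-even revenue = 84,763.06 × R$349.43 = R$29,618,754.93.
Actual sales revenue = 243,450 × R$349.43 = R$85,068,733.50.
Margin of safety = R$85,068,733.50 − R$29,618,754.93 = R$55,449,979.

R$55,449,979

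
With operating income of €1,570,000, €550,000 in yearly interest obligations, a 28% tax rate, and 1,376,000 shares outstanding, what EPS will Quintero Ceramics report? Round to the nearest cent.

€0.53

Pre-tax income = €1,570,000 − €550,000.00 = €1,020,000.00.
After tax at 28%: net income = €1,020,000.00 × 0.72 = €734,400.00.
Per share: €734,400.00 / 1,376,000 shares = €0.53.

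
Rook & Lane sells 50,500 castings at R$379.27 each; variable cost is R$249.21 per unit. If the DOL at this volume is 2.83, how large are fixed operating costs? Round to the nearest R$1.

R$4,247,171

Total contribution margin = 50,500 × R$130.06 = R$6,568,030.00.
Since DOL = CM ÷ EBIT, EBIT = R$6,568,030.00 ÷ 2.83 = R$2,320,858.66.
Fixed costs = CM − EBIT = R$6,568,030.00 − R$2,320,858.66 = R$4,247,171.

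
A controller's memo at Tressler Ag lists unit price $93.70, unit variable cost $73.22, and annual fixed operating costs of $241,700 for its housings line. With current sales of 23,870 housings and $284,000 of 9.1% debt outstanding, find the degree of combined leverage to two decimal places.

Total contribution margin = 23,870 × $20.48 = $488,857.60.
EBIT = $488,857.60 − $241,700 = $247,157.60. Interest = $25,844.00.
DOL = $488,857.60 ÷ $247,157.60 = 1.9779; DFL = $247,157.60 ÷ $221,313.60 = 1.1168.
Combined leverage = 1.9779 × 1.1168 = 2.2089.

2.21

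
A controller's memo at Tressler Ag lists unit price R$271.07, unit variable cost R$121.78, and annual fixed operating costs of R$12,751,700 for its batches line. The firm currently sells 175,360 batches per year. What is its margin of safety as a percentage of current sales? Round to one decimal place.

51.3%

Each unit contributes R$271.07 − R$121.78 = R$149.29. Break-even units = R$12,751,700 ÷ R$149.29 = 85,415.63; break-even revenue = 85,415.63 × R$271.07 = R$23,153,615.91.
Current sales = 175,360 × R$271.07 = R$47,534,835.20.
Margin of safety = (R$47,534,835.20 − R$23,153,615.91) ÷ R$47,534,835.20 = 51.3%.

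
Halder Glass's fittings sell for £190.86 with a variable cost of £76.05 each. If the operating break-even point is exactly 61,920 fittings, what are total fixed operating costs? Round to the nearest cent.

Unit CM = price − variable cost = £190.86 − £76.05 = £114.81.
Fixed costs = break-even units × CM = 61,920 × £114.81 = £7,109,035.20.

£7,109,035.20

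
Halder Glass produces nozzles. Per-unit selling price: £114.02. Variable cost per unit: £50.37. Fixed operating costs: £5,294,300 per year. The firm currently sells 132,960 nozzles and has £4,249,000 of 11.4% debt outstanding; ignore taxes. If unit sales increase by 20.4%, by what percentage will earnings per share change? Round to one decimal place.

+64.3%

Total contribution margin = 132,960 × £63.65 = £8,462,904.00.
Subtracting fixed costs: EBIT = £8,462,904.00 − £5,294,300 = £3,168,604.00.
Interest = £484,386.00, so EBIT − I = £2,684,218.00.
Degree of combined leverage = contribution ÷ (EBIT − I) = £8,462,904.00 ÷ £2,684,218.00 = 3.1528.
%ΔEPS = DCL × %ΔSales = 3.1528 × +20.4% = +64.3%.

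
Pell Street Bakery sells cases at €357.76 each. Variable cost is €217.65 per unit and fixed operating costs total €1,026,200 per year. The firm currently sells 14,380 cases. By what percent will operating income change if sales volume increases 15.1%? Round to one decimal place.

+30.8%

At 14,380 units, contribution = 14,380 × €140.11 = €2,014,781.80.
Subtracting fixed costs: EBIT = €2,014,781.80 − €1,026,200 = €988,581.80.
Degree of operating leverage = €2,014,781.80 / €988,581.80 = 2.0381.
So EBIT moves 2.0381 × (+15.1%) = +30.8%.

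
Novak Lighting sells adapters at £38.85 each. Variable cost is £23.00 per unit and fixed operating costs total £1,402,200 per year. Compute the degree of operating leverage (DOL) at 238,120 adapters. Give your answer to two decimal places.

Total contribution margin = 238,120 × £15.85 = £3,774,202.00.
Operating income = contribution − fixed costs = £3,774,202.00 − £1,402,200 = £2,372,002.00.
So DOL = total CM / EBIT = £3,774,202.00 / £2,372,002.00 = 1.5911.

1.59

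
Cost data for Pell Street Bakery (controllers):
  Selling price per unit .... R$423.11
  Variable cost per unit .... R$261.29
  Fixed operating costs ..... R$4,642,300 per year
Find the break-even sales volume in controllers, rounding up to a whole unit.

28,689 controllers

Contribution margin per unit = R$423.11 − R$261.29 = R$161.82.
Units to break even: R$4,642,300 ÷ R$161.82 = 28,688.05, rounded up to 28,689.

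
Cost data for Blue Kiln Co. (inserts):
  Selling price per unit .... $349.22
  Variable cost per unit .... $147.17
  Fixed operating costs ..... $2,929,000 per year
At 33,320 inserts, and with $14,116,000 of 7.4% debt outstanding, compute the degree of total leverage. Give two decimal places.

Contribution at this volume is 33,320 × $202.05 = $6,732,306.00.
EBIT = $6,732,306.00 − $2,929,000 = $3,803,306.00. Interest = $1,044,584.00.
DOL = $6,732,306.00 ÷ $3,803,306.00 = 1.7701; DFL = $3,803,306.00 ÷ $2,758,722.00 = 1.3786.
Combined leverage = 1.7701 × 1.3786 = 2.4403.

2.44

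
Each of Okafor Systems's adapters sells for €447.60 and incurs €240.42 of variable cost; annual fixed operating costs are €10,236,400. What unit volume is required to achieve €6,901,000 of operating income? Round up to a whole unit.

Unit CM = price − variable cost = €447.60 − €240.42 = €207.18.
Required volume = (fixed costs + target profit) ÷ CM = (€10,236,400 + €6,901,000) ÷ €207.18 = 82,717.44, so 82,718 adapters.

82,718 adapters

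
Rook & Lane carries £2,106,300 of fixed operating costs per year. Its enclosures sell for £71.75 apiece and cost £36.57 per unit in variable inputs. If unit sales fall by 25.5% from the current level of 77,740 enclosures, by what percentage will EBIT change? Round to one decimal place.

Total contribution margin = 77,740 × £35.18 = £2,734,893.20.
Subtracting fixed costs: EBIT = £2,734,893.20 − £2,106,300 = £628,593.20.
Degree of operating leverage = £2,734,893.20 / £628,593.20 = 4.3508.
%ΔEBIT = DOL × %ΔSales = 4.3508 × -25.5% = -110.9%.

-110.9%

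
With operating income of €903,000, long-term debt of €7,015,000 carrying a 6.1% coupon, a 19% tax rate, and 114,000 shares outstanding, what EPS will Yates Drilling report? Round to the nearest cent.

€3.38

Interest = €427,915.00, so EBT = €903,000 − €427,915.00 = €475,085.00.
Net income = €475,085.00 × (1 − 0.19) = €384,818.85.
EPS = €384,818.85 ÷ 114,000 = €3.38.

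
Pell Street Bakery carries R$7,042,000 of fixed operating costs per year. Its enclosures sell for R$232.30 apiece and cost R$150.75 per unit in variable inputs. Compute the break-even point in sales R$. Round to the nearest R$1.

Contribution margin per unit = R$232.30 − R$150.75 = R$81.55, a CM ratio of R$81.55 ÷ R$232.30 = 0.3511.
Break-even sales = FC ÷ CM ratio = R$7,042,000 × R$232.30 / R$81.55 = R$20,059,554.

R$20,059,554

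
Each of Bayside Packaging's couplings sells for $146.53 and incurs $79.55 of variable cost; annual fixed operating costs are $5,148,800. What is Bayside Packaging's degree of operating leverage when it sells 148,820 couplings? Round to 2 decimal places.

Total contribution margin = 148,820 × $66.98 = $9,967,963.60.
Operating income = contribution − fixed costs = $9,967,963.60 − $5,148,800 = $4,819,163.60.
So DOL = total CM / EBIT = $9,967,963.60 / $4,819,163.60 = 2.0684.

2.07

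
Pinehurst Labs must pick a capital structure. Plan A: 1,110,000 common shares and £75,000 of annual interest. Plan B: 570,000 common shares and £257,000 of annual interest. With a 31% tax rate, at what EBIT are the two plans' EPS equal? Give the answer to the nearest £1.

£449,111

Set EPS_A = EPS_B: (EBIT − £75,000)(1 − 0.31) ÷ 1,110,000 = (EBIT − £257,000)(1 − 0.31) ÷ 570,000.
The (1 − t) factor cancels: (EBIT − 75,000) × 570,000 = (EBIT − 257,000) × 1,110,000.
EBIT × (1,110,000 − 570,000) = 257,000 × 1,110,000 − 75,000 × 570,000 = 242,520,000,000, so EBIT = 242,520,000,000 ÷ 540,000 = 449,111.11.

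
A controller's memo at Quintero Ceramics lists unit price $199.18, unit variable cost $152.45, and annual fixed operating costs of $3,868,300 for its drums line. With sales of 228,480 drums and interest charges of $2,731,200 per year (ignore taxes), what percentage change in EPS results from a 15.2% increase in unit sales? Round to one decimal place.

+39.8%

Contribution at this volume is 228,480 × $46.73 = $10,676,870.40.
EBIT = $10,676,870.40 − $3,868,300 = $6,808,570.40.
After interest of $2,731,200.00, pre-tax earnings = $4,077,370.40.
DCL = total CM / (EBIT − I) = $10,676,870.40 / $4,077,370.40 = 2.6186.
%ΔEPS = DCL × %ΔSales = 2.6186 × +15.2% = +39.8%.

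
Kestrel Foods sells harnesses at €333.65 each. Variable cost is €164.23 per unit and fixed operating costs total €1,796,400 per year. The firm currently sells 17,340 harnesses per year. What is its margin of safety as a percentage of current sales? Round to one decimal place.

38.9%

Each unit contributes €333.65 − €164.23 = €169.42. Break-even units = €1,796,400 ÷ €169.42 = 10,603.23; break-even revenue = 10,603.23 × €333.65 = €3,537,769.21.
Actual sales revenue = 17,340 × €333.65 = €5,785,491.00.
Margin of safety = (€5,785,491.00 − €3,537,769.21) ÷ €5,785,491.00 = 38.9%.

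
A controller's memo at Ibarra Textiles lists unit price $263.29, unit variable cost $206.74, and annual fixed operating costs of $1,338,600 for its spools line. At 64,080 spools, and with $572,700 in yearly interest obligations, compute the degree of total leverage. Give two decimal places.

Total contribution margin = 64,080 × $56.55 = $3,623,724.00.
Operating income = contribution − fixed costs = $3,623,724.00 − $1,338,600 = $2,285,124.00. Interest = $572,700.00.
DOL = $3,623,724.00 ÷ $2,285,124.00 = 1.5858; DFL = $2,285,124.00 ÷ $1,712,424.00 = 1.3344.
DCL = DOL × DFL = 1.5858 × 1.3344 = 2.1161.

2.12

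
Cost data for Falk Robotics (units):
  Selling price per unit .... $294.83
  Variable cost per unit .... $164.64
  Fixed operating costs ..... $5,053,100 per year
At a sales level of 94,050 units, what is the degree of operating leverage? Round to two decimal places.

At 94,050 units, contribution = 94,050 × $130.19 = $12,244,369.50.
Subtracting fixed costs: EBIT = $12,244,369.50 − $5,053,100 = $7,191,269.50.
Degree of operating leverage = $12,244,369.50 / $7,191,269.50 = 1.7027.

1.70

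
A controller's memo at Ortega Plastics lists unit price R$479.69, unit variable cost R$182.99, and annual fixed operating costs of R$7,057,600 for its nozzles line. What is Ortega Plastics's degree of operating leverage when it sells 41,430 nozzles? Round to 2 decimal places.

2.35

Total contribution margin = 41,430 × R$296.70 = R$12,292,281.00.
EBIT = R$12,292,281.00 − R$7,057,600 = R$5,234,681.00.
So DOL = total CM / EBIT = R$12,292,281.00 / R$5,234,681.00 = 2.3482.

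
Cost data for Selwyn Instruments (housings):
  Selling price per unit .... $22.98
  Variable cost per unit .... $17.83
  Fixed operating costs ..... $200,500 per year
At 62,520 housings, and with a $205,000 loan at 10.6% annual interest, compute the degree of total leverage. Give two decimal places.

3.23

Contribution at this volume is 62,520 × $5.15 = $321,978.00.
EBIT = $321,978.00 − $200,500 = $121,478.00. Interest = $21,730.00.
DOL = $321,978.00 ÷ $121,478.00 = 2.6505; DFL = $121,478.00 ÷ $99,748.00 = 1.2178.
Combined leverage = 2.6505 × 1.2178 = 3.2278.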